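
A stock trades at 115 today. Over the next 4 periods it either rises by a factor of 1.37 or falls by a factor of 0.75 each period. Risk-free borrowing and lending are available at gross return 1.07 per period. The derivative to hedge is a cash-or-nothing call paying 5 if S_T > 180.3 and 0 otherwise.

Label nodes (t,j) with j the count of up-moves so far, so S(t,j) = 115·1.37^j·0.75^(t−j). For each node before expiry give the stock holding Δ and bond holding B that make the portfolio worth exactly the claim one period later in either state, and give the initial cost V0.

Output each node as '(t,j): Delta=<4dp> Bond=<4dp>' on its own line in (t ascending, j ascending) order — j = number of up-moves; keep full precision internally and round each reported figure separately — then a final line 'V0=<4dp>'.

(0,0): Delta=0.0221 Bond=-1.2599
(1,0): Delta=0.0218 Bond=-1.3152
(1,1): Delta=0.0223 Bond=-1.3788
(2,0): Delta=0.0000 Bond=0.0000
(2,1): Delta=0.0329 Bond=-2.7267
(2,2): Delta=0.0169 Bond=-0.3022
(3,0): Delta=0.0000 Bond=0.0000
(3,1): Delta=0.0000 Bond=0.0000
(3,2): Delta=0.0498 Bond=-5.6527
(3,3): Delta=0.0000 Bond=4.6729
V0=1.2858

Risk-neutral probability p* = (R−d)/(u−d) = (1.07−0.75)/(1.37−0.75) = 0.5161.
Terminal values V(4,·): V(4,0)=0.0000, V(4,1)=0.0000, V(4,2)=0.0000, V(4,3)=5.0000, V(4,4)=5.0000
  t=3,j=0: stock 48.5156 → up 66.4664 (V=0.0000), down 36.3867 (V=0.0000). Price 0.0000; hedge Δ=0.0000, bond B=0.0000.
  t=3,j=1: stock 88.6219 → up 121.4120 (V=0.0000), down 66.4664 (V=0.0000). Price 0.0000; hedge Δ=0.0000, bond B=0.0000.
  t=3,j=2: stock 161.8826 → up 221.7792 (V=5.0000), down 121.4120 (V=0.0000). Price 2.4118; hedge Δ=0.0498, bond B=-5.6527.
  t=3,j=3: stock 295.7056 → up 405.1167 (V=5.0000), down 221.7792 (V=5.0000). Price 4.6729; hedge Δ=0.0000, bond B=4.6729.
  t=2,j=0: stock 64.6875 → up 88.6219 (V=0.0000), down 48.5156 (V=0.0000). Price 0.0000; hedge Δ=0.0000, bond B=0.0000.
  t=2,j=1: stock 118.1625 → up 161.8826 (V=2.4118), down 88.6219 (V=0.0000). Price 1.1634; hedge Δ=0.0329, bond B=-2.7267.
  t=2,j=2: stock 215.8435 → up 295.7056 (V=4.6729), down 161.8826 (V=2.4118). Price 3.3447; hedge Δ=0.0169, bond B=-0.3022.
  t=1,j=0: stock 86.2500 → up 118.1625 (V=1.1634), down 64.6875 (V=0.0000). Price 0.5612; hedge Δ=0.0218, bond B=-1.3152.
  t=1,j=1: stock 157.5500 → up 215.8435 (V=3.3447), down 118.1625 (V=1.1634). Price 2.1395; hedge Δ=0.0223, bond B=-1.3788.
  t=0,j=0: stock 115.0000 → up 157.5500 (V=2.1395), down 86.2500 (V=0.5612). Price 1.2858; hedge Δ=0.0221, bond B=-1.2599.
Check: Δ(0,0)·S0 + B(0,0) = 1.2858 = V0.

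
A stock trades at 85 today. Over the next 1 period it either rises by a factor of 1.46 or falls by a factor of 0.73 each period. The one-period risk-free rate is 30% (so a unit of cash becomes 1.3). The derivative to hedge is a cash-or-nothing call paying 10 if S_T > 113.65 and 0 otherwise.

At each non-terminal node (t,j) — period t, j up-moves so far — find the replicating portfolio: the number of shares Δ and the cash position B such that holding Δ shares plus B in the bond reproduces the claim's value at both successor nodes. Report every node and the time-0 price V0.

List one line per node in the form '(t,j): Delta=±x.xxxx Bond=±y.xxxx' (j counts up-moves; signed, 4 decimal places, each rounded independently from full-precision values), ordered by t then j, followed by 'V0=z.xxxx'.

No-arbitrage ⇒ martingale measure with p* = (R−d)/(u−d) = 0.7808.
Terminal payoffs: V(1,0)=0.0000, V(1,1)=10.0000
Node (0,0) S=85.0000: V=(p*·10.0000+(1−p*)·0.0000)/1.3=6.0063; Δ=(10.0000−0.0000)/(124.1000−62.0500)=0.1612; B=V−Δ·S=-7.6923
Self-financing check: at every node Δ·S+B equals the discounted successor values.

(0,0): Delta=0.1612 Bond=-7.6923
V0=6.0063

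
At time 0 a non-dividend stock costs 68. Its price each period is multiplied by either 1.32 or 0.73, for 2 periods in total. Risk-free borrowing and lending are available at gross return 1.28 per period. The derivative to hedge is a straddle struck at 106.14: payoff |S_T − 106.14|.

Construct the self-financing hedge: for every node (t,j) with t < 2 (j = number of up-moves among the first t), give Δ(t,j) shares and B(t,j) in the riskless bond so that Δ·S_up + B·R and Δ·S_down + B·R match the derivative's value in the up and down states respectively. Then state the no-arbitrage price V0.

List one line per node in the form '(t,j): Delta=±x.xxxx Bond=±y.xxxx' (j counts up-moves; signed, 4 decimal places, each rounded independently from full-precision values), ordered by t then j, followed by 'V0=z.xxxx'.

Risk-neutral probability p* = (R−d)/(u−d) = (1.28−0.73)/(1.32−0.73) = 0.9322.
Payoff layer (t=2): V(2,0)=69.9028, V(2,1)=40.6152, V(2,2)=12.3432
Node (1,0) S=49.6400: V=(p*·40.6152+(1−p*)·69.9028)/1.28=33.2819; Δ=(40.6152−69.9028)/(65.5248−36.2372)=-1.0000; B=V−Δ·S=82.9219
Node (1,1) S=89.7600: V=(p*·12.3432+(1−p*)·40.6152)/1.28=11.1406; Δ=(12.3432−40.6152)/(118.4832−65.5248)=-0.5339; B=V−Δ·S=59.0592
Node (0,0) S=68.0000: V=(p*·11.1406+(1−p*)·33.2819)/1.28=9.8763; Δ=(11.1406−33.2819)/(89.7600−49.6400)=-0.5519; B=V−Δ·S=47.4039
Self-financing check: at every node Δ·S+B equals the discounted successor values.

(0,0): Delta=-0.5519 Bond=47.4039
(1,0): Delta=-1.0000 Bond=82.9219
(1,1): Delta=-0.5339 Bond=59.0592
V0=9.8763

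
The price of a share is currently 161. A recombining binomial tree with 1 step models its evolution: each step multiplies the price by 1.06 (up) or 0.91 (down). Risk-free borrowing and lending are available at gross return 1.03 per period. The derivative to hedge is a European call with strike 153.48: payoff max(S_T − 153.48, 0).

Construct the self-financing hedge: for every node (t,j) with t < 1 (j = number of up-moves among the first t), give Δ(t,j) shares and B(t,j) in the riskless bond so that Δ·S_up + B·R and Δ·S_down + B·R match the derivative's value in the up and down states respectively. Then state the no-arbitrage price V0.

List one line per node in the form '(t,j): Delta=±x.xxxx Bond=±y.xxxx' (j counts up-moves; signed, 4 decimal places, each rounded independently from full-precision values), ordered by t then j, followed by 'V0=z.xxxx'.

(0,0): Delta=0.7114 Bond=-101.1896
V0=13.3437

Risk-neutral probability p* = (R−d)/(u−d) = (1.03−0.91)/(1.06−0.91) = 0.8000.
Payoff layer (t=1): V(1,0)=0.0000, V(1,1)=17.1800
Node (0,0) S=161.0000: V=(p*·17.1800+(1−p*)·0.0000)/1.03=13.3437; Δ=(17.1800−0.0000)/(170.6600−146.5100)=0.7114; B=V−Δ·S=-101.1896
Check: Δ(0,0)·S0 + B(0,0) = 13.3437 = V0.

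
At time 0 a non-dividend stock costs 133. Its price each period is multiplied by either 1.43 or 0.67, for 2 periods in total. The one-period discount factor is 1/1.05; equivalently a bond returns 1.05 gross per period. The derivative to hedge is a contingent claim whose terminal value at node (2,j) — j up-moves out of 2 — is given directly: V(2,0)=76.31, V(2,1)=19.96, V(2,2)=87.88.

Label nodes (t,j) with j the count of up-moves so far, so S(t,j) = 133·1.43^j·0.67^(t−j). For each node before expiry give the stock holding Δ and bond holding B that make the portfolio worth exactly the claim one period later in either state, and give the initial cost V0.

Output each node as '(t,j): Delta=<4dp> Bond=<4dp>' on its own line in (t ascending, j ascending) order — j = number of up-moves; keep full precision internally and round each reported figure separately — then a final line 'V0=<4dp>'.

Under the risk-neutral measure, an up-move has probability p* = (R−d)/(u−d) = 0.5000 and values discount at R = 1.05.
Terminal values V(2,·): V(2,0)=76.3100, V(2,1)=19.9600, V(2,2)=87.8800
(1,0): S=89.1100. Δ = (V_up−V_dn)/(S_up−S_dn) = (19.9600−76.3100)/(127.4273−59.7037) = -0.8321. V = [p*·19.9600 + (1−p*)·76.3100]/1.05 = 45.8429. B = V − Δ·S = 119.9876.
(1,1): S=190.1900. Δ = (V_up−V_dn)/(S_up−S_dn) = (87.8800−19.9600)/(271.9717−127.4273) = 0.4699. V = [p*·87.8800 + (1−p*)·19.9600]/1.05 = 51.3524. B = V − Δ·S = -38.0160.
(0,0): S=133.0000. Δ = (V_up−V_dn)/(S_up−S_dn) = (51.3524−45.8429)/(190.1900−89.1100) = 0.0545. V = [p*·51.3524 + (1−p*)·45.8429]/1.05 = 46.2834. B = V − Δ·S = 39.0341.
Each (Δ,B) replicates both successor values, so the strategy is self-financing and V0 is arbitrage-free.

(0,0): Delta=0.0545 Bond=39.0341
(1,0): Delta=-0.8321 Bond=119.9876
(1,1): Delta=0.4699 Bond=-38.0160
V0=46.2834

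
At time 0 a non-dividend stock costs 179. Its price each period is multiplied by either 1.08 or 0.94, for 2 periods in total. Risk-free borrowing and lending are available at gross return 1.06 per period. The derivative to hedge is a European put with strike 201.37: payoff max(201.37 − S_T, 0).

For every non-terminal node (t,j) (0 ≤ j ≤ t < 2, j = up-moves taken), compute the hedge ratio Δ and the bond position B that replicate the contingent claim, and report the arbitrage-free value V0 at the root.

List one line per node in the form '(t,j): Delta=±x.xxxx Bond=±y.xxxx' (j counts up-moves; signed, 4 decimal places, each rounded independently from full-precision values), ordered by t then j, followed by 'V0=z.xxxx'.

Risk-neutral probability p* = (R−d)/(u−d) = (1.06−0.94)/(1.08−0.94) = 0.8571.
Terminal values V(2,·): V(2,0)=43.2056, V(2,1)=19.6492, V(2,2)=0.0000
  t=1,j=0: stock 168.2600 → up 181.7208 (V=19.6492), down 158.1644 (V=43.2056). Price 21.7117; hedge Δ=-1.0000, bond B=189.9717.
  t=1,j=1: stock 193.3200 → up 208.7856 (V=0.0000), down 181.7208 (V=19.6492). Price 2.6481; hedge Δ=-0.7260, bond B=142.9996.
  t=0,j=0: stock 179.0000 → up 193.3200 (V=2.6481), down 168.2600 (V=21.7117). Price 5.0675; hedge Δ=-0.7607, bond B=141.2357.
The time-0 hedge costs 5.0675, which is the no-arbitrage price.

(0,0): Delta=-0.7607 Bond=141.2357
(1,0): Delta=-1.0000 Bond=189.9717
(1,1): Delta=-0.7260 Bond=142.9996
V0=5.0675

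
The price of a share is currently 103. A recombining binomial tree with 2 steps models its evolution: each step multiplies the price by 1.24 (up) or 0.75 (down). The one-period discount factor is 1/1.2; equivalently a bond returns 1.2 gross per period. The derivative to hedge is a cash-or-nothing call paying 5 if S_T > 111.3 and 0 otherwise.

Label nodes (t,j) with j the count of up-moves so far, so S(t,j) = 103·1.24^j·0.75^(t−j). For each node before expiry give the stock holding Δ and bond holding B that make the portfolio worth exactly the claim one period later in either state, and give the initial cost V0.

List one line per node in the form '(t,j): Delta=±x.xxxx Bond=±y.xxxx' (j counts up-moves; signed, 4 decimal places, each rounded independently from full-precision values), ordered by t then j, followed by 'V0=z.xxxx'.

Risk-neutral probability p* = (R−d)/(u−d) = (1.2−0.75)/(1.24−0.75) = 0.9184.
Terminal values V(2,·): V(2,0)=0.0000, V(2,1)=0.0000, V(2,2)=5.0000
Node (1,0) S=77.2500: V=(p*·0.0000+(1−p*)·0.0000)/1.2=0.0000; Δ=(0.0000−0.0000)/(95.7900−57.9375)=0.0000; B=V−Δ·S=0.0000
Node (1,1) S=127.7200: V=(p*·5.0000+(1−p*)·0.0000)/1.2=3.8265; Δ=(5.0000−0.0000)/(158.3728−95.7900)=0.0799; B=V−Δ·S=-6.3776
Node (0,0) S=103.0000: V=(p*·3.8265+(1−p*)·0.0000)/1.2=2.9285; Δ=(3.8265−0.0000)/(127.7200−77.2500)=0.0758; B=V−Δ·S=-4.8808
Each (Δ,B) replicates both successor values, so the strategy is self-financing and V0 is arbitrage-free.

(0,0): Delta=0.0758 Bond=-4.8808
(1,0): Delta=0.0000 Bond=0.0000
(1,1): Delta=0.0799 Bond=-6.3776
V0=2.9285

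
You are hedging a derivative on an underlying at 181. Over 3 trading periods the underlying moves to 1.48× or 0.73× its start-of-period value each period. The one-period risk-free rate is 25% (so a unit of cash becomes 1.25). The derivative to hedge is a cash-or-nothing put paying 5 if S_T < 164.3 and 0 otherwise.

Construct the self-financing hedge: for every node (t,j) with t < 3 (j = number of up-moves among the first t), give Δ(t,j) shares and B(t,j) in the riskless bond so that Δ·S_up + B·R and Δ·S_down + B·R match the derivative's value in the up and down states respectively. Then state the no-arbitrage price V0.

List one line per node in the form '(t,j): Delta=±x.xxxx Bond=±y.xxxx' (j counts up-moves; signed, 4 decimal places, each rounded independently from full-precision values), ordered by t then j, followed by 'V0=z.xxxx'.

Since d<R<u, set p* = (R−d)/(u−d) = 0.6933; price each node as the discounted p*-expectation of its children.
Terminal values V(3,·): V(3,0)=5.0000, V(3,1)=5.0000, V(3,2)=0.0000, V(3,3)=0.0000
  t=2,j=0: stock 96.4549 → up 142.7533 (V=5.0000), down 70.4121 (V=5.0000). Price 4.0000; hedge Δ=0.0000, bond B=4.0000.
  t=2,j=1: stock 195.5524 → up 289.4176 (V=0.0000), down 142.7533 (V=5.0000). Price 1.2267; hedge Δ=-0.0341, bond B=7.8933.
  t=2,j=2: stock 396.4624 → up 586.7644 (V=0.0000), down 289.4176 (V=0.0000). Price 0.0000; hedge Δ=0.0000, bond B=0.0000.
  t=1,j=0: stock 132.1300 → up 195.5524 (V=1.2267), down 96.4549 (V=4.0000). Price 1.6617; hedge Δ=-0.0280, bond B=5.3595.
  t=1,j=1: stock 267.8800 → up 396.4624 (V=0.0000), down 195.5524 (V=1.2267). Price 0.3009; hedge Δ=-0.0061, bond B=1.9365.
  t=0,j=0: stock 181.0000 → up 267.8800 (V=0.3009), down 132.1300 (V=1.6617). Price 0.5746; hedge Δ=-0.0100, bond B=2.3890.
Check: Δ(0,0)·S0 + B(0,0) = 0.5746 = V0.

(0,0): Delta=-0.0100 Bond=2.3890
(1,0): Delta=-0.0280 Bond=5.3595
(1,1): Delta=-0.0061 Bond=1.9365
(2,0): Delta=0.0000 Bond=4.0000
(2,1): Delta=-0.0341 Bond=7.8933
(2,2): Delta=0.0000 Bond=0.0000
V0=0.5746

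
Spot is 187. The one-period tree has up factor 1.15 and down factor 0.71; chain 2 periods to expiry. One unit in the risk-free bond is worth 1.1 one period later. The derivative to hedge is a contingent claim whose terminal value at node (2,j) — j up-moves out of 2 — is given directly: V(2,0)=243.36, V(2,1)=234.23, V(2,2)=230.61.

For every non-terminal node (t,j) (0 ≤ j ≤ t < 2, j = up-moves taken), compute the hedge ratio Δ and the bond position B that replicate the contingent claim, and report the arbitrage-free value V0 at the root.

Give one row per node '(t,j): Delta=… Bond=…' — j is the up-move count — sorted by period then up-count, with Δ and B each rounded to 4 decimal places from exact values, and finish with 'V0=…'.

Risk-neutral probability p* = (R−d)/(u−d) = (1.1−0.71)/(1.15−0.71) = 0.8864.
Payoff layer (t=2): V(2,0)=243.3600, V(2,1)=234.2300, V(2,2)=230.6100
Node (1,0) S=132.7700: V=(p*·234.2300+(1−p*)·243.3600)/1.1=213.8795; Δ=(234.2300−243.3600)/(152.6855−94.2667)=-0.1563; B=V−Δ·S=234.6295
Node (1,1) S=215.0500: V=(p*·230.6100+(1−p*)·234.2300)/1.1=210.0194; Δ=(230.6100−234.2300)/(247.3075−152.6855)=-0.0383; B=V−Δ·S=218.2467
Node (0,0) S=187.0000: V=(p*·210.0194+(1−p*)·213.8795)/1.1=191.3255; Δ=(210.0194−213.8795)/(215.0500−132.7700)=-0.0469; B=V−Δ·S=200.0985
Each (Δ,B) replicates both successor values, so the strategy is self-financing and V0 is arbitrage-free.

(0,0): Delta=-0.0469 Bond=200.0985
(1,0): Delta=-0.1563 Bond=234.6295
(1,1): Delta=-0.0383 Bond=218.2467
V0=191.3255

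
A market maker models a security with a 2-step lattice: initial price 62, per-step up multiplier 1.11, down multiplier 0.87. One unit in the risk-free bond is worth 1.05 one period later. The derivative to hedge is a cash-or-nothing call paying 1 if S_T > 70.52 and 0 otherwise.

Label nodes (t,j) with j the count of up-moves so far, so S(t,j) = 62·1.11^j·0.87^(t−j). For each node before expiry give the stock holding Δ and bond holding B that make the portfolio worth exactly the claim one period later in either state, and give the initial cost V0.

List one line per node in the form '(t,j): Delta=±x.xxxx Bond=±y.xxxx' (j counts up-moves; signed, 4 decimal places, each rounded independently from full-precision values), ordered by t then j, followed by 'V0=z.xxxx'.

(0,0): Delta=0.0480 Bond=-2.4660
(1,0): Delta=0.0000 Bond=0.0000
(1,1): Delta=0.0605 Bond=-3.4524
V0=0.5102

Risk-neutral probability p* = (R−d)/(u−d) = (1.05−0.87)/(1.11−0.87) = 0.7500.
At expiry t=2: V(2,0)=0.0000, V(2,1)=0.0000, V(2,2)=1.0000
(1,0): S=53.9400. Δ = (V_up−V_dn)/(S_up−S_dn) = (0.0000−0.0000)/(59.8734−46.9278) = 0.0000. V = [p*·0.0000 + (1−p*)·0.0000]/1.05 = 0.0000. B = V − Δ·S = 0.0000.
(1,1): S=68.8200. Δ = (V_up−V_dn)/(S_up−S_dn) = (1.0000−0.0000)/(76.3902−59.8734) = 0.0605. V = [p*·1.0000 + (1−p*)·0.0000]/1.05 = 0.7143. B = V − Δ·S = -3.4524.
(0,0): S=62.0000. Δ = (V_up−V_dn)/(S_up−S_dn) = (0.7143−0.0000)/(68.8200−53.9400) = 0.0480. V = [p*·0.7143 + (1−p*)·0.0000]/1.05 = 0.5102. B = V − Δ·S = -2.4660.
Root portfolio cost Δ·62+B reproduces V0=0.5102.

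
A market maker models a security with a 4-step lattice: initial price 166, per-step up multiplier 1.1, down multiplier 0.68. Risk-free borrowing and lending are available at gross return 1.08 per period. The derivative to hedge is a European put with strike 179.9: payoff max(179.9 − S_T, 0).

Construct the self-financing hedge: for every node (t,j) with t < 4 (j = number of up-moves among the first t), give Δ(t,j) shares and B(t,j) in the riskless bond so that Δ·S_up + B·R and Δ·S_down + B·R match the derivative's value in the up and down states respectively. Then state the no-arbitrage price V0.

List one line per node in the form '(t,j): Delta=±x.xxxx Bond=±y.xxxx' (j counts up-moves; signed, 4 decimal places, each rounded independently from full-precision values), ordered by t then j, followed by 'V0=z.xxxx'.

(0,0): Delta=-0.3790 Bond=67.3228
(1,0): Delta=-1.0000 Bond=142.8104
(1,1): Delta=-0.3598 Bond=69.2035
(2,0): Delta=-1.0000 Bond=154.2353
(2,1): Delta=-1.0000 Bond=154.2353
(2,2): Delta=-0.3400 Bond=70.7650
(3,0): Delta=-1.0000 Bond=166.5741
(3,1): Delta=-1.0000 Bond=166.5741
(3,2): Delta=-1.0000 Bond=166.5741
(3,3): Delta=-0.3196 Bond=71.9189
V0=4.4137

No-arbitrage ⇒ martingale measure with p* = (R−d)/(u−d) = 0.9524.
Payoff layer (t=4): V(4,0)=144.4069, V(4,1)=122.4847, V(4,2)=87.0223, V(4,3)=29.6567, V(4,4)=0.0000
Node (3,0) S=52.1957: V=(p*·122.4847+(1−p*)·144.4069)/1.08=114.3784; Δ=(122.4847−144.4069)/(57.4153−35.4931)=-1.0000; B=V−Δ·S=166.5741
Node (3,1) S=84.4342: V=(p*·87.0223+(1−p*)·122.4847)/1.08=82.1398; Δ=(87.0223−122.4847)/(92.8777−57.4153)=-1.0000; B=V−Δ·S=166.5741
Node (3,2) S=136.5848: V=(p*·29.6567+(1−p*)·87.0223)/1.08=29.9893; Δ=(29.6567−87.0223)/(150.2433−92.8777)=-1.0000; B=V−Δ·S=166.5741
Node (3,3) S=220.9460: V=(p*·0.0000+(1−p*)·29.6567)/1.08=1.3076; Δ=(0.0000−29.6567)/(243.0406−150.2433)=-0.3196; B=V−Δ·S=71.9189
Node (2,0) S=76.7584: V=(p*·82.1398+(1−p*)·114.3784)/1.08=77.4769; Δ=(82.1398−114.3784)/(84.4342−52.1957)=-1.0000; B=V−Δ·S=154.2353
Node (2,1) S=124.1680: V=(p*·29.9893+(1−p*)·82.1398)/1.08=30.0673; Δ=(29.9893−82.1398)/(136.5848−84.4342)=-1.0000; B=V−Δ·S=154.2353
Node (2,2) S=200.8600: V=(p*·1.3076+(1−p*)·29.9893)/1.08=2.4754; Δ=(1.3076−29.9893)/(220.9460−136.5848)=-0.3400; B=V−Δ·S=70.7650
Node (1,0) S=112.8800: V=(p*·30.0673+(1−p*)·77.4769)/1.08=29.9304; Δ=(30.0673−77.4769)/(124.1680−76.7584)=-1.0000; B=V−Δ·S=142.8104
Node (1,1) S=182.6000: V=(p*·2.4754+(1−p*)·30.0673)/1.08=3.5086; Δ=(2.4754−30.0673)/(200.8600−124.1680)=-0.3598; B=V−Δ·S=69.2035
Node (0,0) S=166.0000: V=(p*·3.5086+(1−p*)·29.9304)/1.08=4.4137; Δ=(3.5086−29.9304)/(182.6000−112.8800)=-0.3790; B=V−Δ·S=67.3228
Self-financing check: at every node Δ·S+B equals the discounted successor values.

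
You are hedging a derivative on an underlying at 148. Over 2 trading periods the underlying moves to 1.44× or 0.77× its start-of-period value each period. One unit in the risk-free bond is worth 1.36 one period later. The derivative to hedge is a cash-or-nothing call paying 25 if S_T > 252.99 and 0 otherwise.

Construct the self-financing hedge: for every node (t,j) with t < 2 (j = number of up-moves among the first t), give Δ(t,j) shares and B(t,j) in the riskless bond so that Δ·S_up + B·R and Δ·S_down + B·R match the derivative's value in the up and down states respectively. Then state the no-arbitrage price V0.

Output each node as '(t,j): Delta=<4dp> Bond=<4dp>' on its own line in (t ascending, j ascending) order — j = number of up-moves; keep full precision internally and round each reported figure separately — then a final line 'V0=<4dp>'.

Risk-neutral probability p* = (R−d)/(u−d) = (1.36−0.77)/(1.44−0.77) = 0.8806.
Terminal values V(2,·): V(2,0)=0.0000, V(2,1)=0.0000, V(2,2)=25.0000
Node (1,0) S=113.9600: V=(p*·0.0000+(1−p*)·0.0000)/1.36=0.0000; Δ=(0.0000−0.0000)/(164.1024−87.7492)=0.0000; B=V−Δ·S=0.0000
Node (1,1) S=213.1200: V=(p*·25.0000+(1−p*)·0.0000)/1.36=16.1874; Δ=(25.0000−0.0000)/(306.8928−164.1024)=0.1751; B=V−Δ·S=-21.1260
Node (0,0) S=148.0000: V=(p*·16.1874+(1−p*)·0.0000)/1.36=10.4813; Δ=(16.1874−0.0000)/(213.1200−113.9600)=0.1632; B=V−Δ·S=-13.6790
Root portfolio cost Δ·148+B reproduces V0=10.4813.

(0,0): Delta=0.1632 Bond=-13.6790
(1,0): Delta=0.0000 Bond=0.0000
(1,1): Delta=0.1751 Bond=-21.1260
V0=10.4813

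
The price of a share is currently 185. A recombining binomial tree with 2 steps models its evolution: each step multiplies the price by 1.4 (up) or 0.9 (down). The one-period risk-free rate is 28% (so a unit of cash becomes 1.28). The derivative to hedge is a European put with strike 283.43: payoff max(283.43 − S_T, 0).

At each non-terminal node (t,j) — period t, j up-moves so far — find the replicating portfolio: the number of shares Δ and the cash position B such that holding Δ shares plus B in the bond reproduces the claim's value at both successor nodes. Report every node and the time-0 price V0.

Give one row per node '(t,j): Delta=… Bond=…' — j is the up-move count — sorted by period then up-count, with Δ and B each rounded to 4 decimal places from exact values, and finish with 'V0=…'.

No-arbitrage ⇒ martingale measure with p* = (R−d)/(u−d) = 0.7600.
Terminal values V(2,·): V(2,0)=133.5800, V(2,1)=50.3300, V(2,2)=0.0000
Node (1,0) S=166.5000: V=(p*·50.3300+(1−p*)·133.5800)/1.28=54.9297; Δ=(50.3300−133.5800)/(233.1000−149.8500)=-1.0000; B=V−Δ·S=221.4297
Node (1,1) S=259.0000: V=(p*·0.0000+(1−p*)·50.3300)/1.28=9.4369; Δ=(0.0000−50.3300)/(362.6000−233.1000)=-0.3886; B=V−Δ·S=110.0969
Node (0,0) S=185.0000: V=(p*·9.4369+(1−p*)·54.9297)/1.28=15.9025; Δ=(9.4369−54.9297)/(259.0000−166.5000)=-0.4918; B=V−Δ·S=106.8881
The time-0 hedge costs 15.9025, which is the no-arbitrage price.

(0,0): Delta=-0.4918 Bond=106.8881
(1,0): Delta=-1.0000 Bond=221.4297
(1,1): Delta=-0.3886 Bond=110.0969
V0=15.9025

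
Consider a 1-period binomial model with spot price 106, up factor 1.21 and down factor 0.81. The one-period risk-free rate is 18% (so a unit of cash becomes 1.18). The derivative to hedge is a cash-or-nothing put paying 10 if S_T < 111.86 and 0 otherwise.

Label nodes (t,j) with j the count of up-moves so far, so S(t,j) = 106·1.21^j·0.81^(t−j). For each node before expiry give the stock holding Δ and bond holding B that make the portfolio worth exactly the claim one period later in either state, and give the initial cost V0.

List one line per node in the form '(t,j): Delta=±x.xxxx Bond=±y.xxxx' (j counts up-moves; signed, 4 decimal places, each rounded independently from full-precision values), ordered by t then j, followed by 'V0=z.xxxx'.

(0,0): Delta=-0.2358 Bond=25.6356
V0=0.6356

Risk-neutral probability p* = (R−d)/(u−d) = (1.18−0.81)/(1.21−0.81) = 0.9250.
Payoff layer (t=1): V(1,0)=10.0000, V(1,1)=0.0000
Node (0,0) S=106.0000: V=(p*·0.0000+(1−p*)·10.0000)/1.18=0.6356; Δ=(0.0000−10.0000)/(128.2600−85.8600)=-0.2358; B=V−Δ·S=25.6356
Self-financing check: at every node Δ·S+B equals the discounted successor values.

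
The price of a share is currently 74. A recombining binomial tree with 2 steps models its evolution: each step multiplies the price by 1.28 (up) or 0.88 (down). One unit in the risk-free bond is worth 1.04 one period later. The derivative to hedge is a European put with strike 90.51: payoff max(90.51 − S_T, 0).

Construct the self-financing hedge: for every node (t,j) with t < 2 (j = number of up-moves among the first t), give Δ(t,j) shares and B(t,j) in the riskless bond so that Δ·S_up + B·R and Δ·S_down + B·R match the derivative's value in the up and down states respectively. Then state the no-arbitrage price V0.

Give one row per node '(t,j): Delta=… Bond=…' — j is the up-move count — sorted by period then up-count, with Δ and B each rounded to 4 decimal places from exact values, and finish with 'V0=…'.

Since d<R<u, set p* = (R−d)/(u−d) = 0.4000; price each node as the discounted p*-expectation of its children.
Terminal values V(2,·): V(2,0)=33.2044, V(2,1)=7.1564, V(2,2)=0.0000
Node (1,0) S=65.1200: V=(p*·7.1564+(1−p*)·33.2044)/1.04=21.9088; Δ=(7.1564−33.2044)/(83.3536−57.3056)=-1.0000; B=V−Δ·S=87.0288
Node (1,1) S=94.7200: V=(p*·0.0000+(1−p*)·7.1564)/1.04=4.1287; Δ=(0.0000−7.1564)/(121.2416−83.3536)=-0.1889; B=V−Δ·S=22.0197
Node (0,0) S=74.0000: V=(p*·4.1287+(1−p*)·21.9088)/1.04=14.2277; Δ=(4.1287−21.9088)/(94.7200−65.1200)=-0.6007; B=V−Δ·S=58.6781
Self-financing check: at every node Δ·S+B equals the discounted successor values.

(0,0): Delta=-0.6007 Bond=58.6781
(1,0): Delta=-1.0000 Bond=87.0288
(1,1): Delta=-0.1889 Bond=22.0197
V0=14.2277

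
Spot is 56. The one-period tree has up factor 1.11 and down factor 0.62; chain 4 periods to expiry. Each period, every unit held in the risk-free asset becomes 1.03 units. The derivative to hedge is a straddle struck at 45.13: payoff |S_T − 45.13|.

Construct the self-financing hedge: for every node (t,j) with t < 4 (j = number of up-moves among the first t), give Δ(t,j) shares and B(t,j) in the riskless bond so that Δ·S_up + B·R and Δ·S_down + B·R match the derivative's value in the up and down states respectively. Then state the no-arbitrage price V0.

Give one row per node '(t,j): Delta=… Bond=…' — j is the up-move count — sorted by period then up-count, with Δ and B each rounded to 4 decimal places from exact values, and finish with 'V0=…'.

The replicating-portfolio and risk-neutral prices coincide; use p* = (1.03−0.62)/(1.11−0.62) = 0.8367 for the latter.
Payoff layer (t=4): V(4,0)=36.8553, V(4,1)=30.3155, V(4,2)=18.6073, V(4,3)=2.3541, V(4,4)=39.8819
Node (3,0) S=13.3464: V=(p*·30.3155+(1−p*)·36.8553)/1.03=30.4692; Δ=(30.3155−36.8553)/(14.8145−8.2747)=-1.0000; B=V−Δ·S=43.8155
Node (3,1) S=23.8943: V=(p*·18.6073+(1−p*)·30.3155)/1.03=19.9212; Δ=(18.6073−30.3155)/(26.5227−14.8145)=-1.0000; B=V−Δ·S=43.8155
Node (3,2) S=42.7785: V=(p*·2.3541+(1−p*)·18.6073)/1.03=4.8619; Δ=(2.3541−18.6073)/(47.4841−26.5227)=-0.7754; B=V−Δ·S=38.0316
Node (3,3) S=76.5873: V=(p*·39.8819+(1−p*)·2.3541)/1.03=32.7718; Δ=(39.8819−2.3541)/(85.0119−47.4841)=1.0000; B=V−Δ·S=-43.8155
Node (2,0) S=21.5264: V=(p*·19.9212+(1−p*)·30.4692)/1.03=21.0130; Δ=(19.9212−30.4692)/(23.8943−13.3464)=-1.0000; B=V−Δ·S=42.5394
Node (2,1) S=38.5392: V=(p*·4.8619+(1−p*)·19.9212)/1.03=7.1073; Δ=(4.8619−19.9212)/(42.7785−23.8943)=-0.7975; B=V−Δ·S=37.8407
Node (2,2) S=68.9976: V=(p*·32.7718+(1−p*)·4.8619)/1.03=27.3933; Δ=(32.7718−4.8619)/(76.5873−42.7785)=0.8255; B=V−Δ·S=-29.5658
Node (1,0) S=34.7200: V=(p*·7.1073+(1−p*)·21.0130)/1.03=9.1045; Δ=(7.1073−21.0130)/(38.5392−21.5264)=-0.8174; B=V−Δ·S=37.4833
Node (1,1) S=62.1600: V=(p*·27.3933+(1−p*)·7.1073)/1.03=23.3799; Δ=(27.3933−7.1073)/(68.9976−38.5392)=0.6660; B=V−Δ·S=-18.0200
Node (0,0) S=56.0000: V=(p*·23.3799+(1−p*)·9.1045)/1.03=20.4361; Δ=(23.3799−9.1045)/(62.1600−34.7200)=0.5202; B=V−Δ·S=-8.6973
Check: Δ(0,0)·S0 + B(0,0) = 20.4361 = V0.

(0,0): Delta=0.5202 Bond=-8.6973
(1,0): Delta=-0.8174 Bond=37.4833
(1,1): Delta=0.6660 Bond=-18.0200
(2,0): Delta=-1.0000 Bond=42.5394
(2,1): Delta=-0.7975 Bond=37.8407
(2,2): Delta=0.8255 Bond=-29.5658
(3,0): Delta=-1.0000 Bond=43.8155
(3,1): Delta=-1.0000 Bond=43.8155
(3,2): Delta=-0.7754 Bond=38.0316
(3,3): Delta=1.0000 Bond=-43.8155
V0=20.4361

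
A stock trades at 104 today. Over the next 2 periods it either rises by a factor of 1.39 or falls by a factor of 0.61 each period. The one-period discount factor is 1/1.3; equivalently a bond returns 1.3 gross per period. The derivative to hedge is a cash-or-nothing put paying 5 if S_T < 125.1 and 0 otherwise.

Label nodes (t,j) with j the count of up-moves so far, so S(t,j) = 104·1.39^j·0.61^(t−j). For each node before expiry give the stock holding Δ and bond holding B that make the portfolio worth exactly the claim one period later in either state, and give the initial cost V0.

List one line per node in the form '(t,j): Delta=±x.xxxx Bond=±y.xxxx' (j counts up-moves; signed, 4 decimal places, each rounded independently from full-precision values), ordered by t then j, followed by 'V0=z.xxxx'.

(0,0): Delta=-0.0419 Bond=5.0054
(1,0): Delta=0.0000 Bond=3.8462
(1,1): Delta=-0.0443 Bond=6.8540
V0=0.6434

The replicating-portfolio and risk-neutral prices coincide; use p* = (1.3−0.61)/(1.39−0.61) = 0.8846 for the latter.
Terminal values V(2,·): V(2,0)=5.0000, V(2,1)=5.0000, V(2,2)=0.0000
(1,0): S=63.4400. Δ = (V_up−V_dn)/(S_up−S_dn) = (5.0000−5.0000)/(88.1816−38.6984) = 0.0000. V = [p*·5.0000 + (1−p*)·5.0000]/1.3 = 3.8462. B = V − Δ·S = 3.8462.
(1,1): S=144.5600. Δ = (V_up−V_dn)/(S_up−S_dn) = (0.0000−5.0000)/(200.9384−88.1816) = -0.0443. V = [p*·0.0000 + (1−p*)·5.0000]/1.3 = 0.4438. B = V − Δ·S = 6.8540.
(0,0): S=104.0000. Δ = (V_up−V_dn)/(S_up−S_dn) = (0.4438−3.8462)/(144.5600−63.4400) = -0.0419. V = [p*·0.4438 + (1−p*)·3.8462]/1.3 = 0.6434. B = V − Δ·S = 5.0054.
Each (Δ,B) replicates both successor values, so the strategy is self-financing and V0 is arbitrage-free.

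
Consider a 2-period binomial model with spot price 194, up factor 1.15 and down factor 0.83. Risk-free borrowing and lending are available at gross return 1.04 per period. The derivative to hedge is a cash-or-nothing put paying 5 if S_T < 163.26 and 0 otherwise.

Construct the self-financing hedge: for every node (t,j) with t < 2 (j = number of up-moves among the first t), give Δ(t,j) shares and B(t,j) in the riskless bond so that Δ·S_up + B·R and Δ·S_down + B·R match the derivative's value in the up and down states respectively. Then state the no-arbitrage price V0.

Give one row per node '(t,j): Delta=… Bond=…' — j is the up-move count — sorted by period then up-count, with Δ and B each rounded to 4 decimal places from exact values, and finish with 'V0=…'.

(0,0): Delta=-0.0266 Bond=5.7108
(1,0): Delta=-0.0970 Bond=17.2776
(1,1): Delta=0.0000 Bond=0.0000
V0=0.5462

Under the risk-neutral measure, an up-move has probability p* = (R−d)/(u−d) = 0.6563 and values discount at R = 1.04.
Terminal values V(2,·): V(2,0)=5.0000, V(2,1)=0.0000, V(2,2)=0.0000
Node (1,0) S=161.0200: V=(p*·0.0000+(1−p*)·5.0000)/1.04=1.6526; Δ=(0.0000−5.0000)/(185.1730−133.6466)=-0.0970; B=V−Δ·S=17.2776
Node (1,1) S=223.1000: V=(p*·0.0000+(1−p*)·0.0000)/1.04=0.0000; Δ=(0.0000−0.0000)/(256.5650−185.1730)=0.0000; B=V−Δ·S=0.0000
Node (0,0) S=194.0000: V=(p*·0.0000+(1−p*)·1.6526)/1.04=0.5462; Δ=(0.0000−1.6526)/(223.1000−161.0200)=-0.0266; B=V−Δ·S=5.7108
Check: Δ(0,0)·S0 + B(0,0) = 0.5462 = V0.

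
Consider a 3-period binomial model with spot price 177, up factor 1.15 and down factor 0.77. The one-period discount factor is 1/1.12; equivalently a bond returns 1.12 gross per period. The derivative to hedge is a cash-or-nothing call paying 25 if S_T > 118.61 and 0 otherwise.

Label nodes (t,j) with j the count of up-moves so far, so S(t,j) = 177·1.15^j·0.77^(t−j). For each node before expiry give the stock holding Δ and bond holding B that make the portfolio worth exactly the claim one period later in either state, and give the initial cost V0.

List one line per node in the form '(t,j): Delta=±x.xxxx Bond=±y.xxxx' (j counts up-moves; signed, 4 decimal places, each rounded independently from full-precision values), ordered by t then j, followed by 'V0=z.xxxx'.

(0,0): Delta=0.0018 Bond=17.4589
(1,0): Delta=0.0340 Bond=15.1682
(1,1): Delta=0.0000 Bond=19.9298
(2,0): Delta=0.6269 Bond=-45.2303
(2,1): Delta=0.0000 Bond=22.3214
(2,2): Delta=0.0000 Bond=22.3214
V0=17.7858

Risk-neutral probability p* = (R−d)/(u−d) = (1.12−0.77)/(1.15−0.77) = 0.9211.
Terminal payoffs: V(3,0)=0.0000, V(3,1)=25.0000, V(3,2)=25.0000, V(3,3)=25.0000
(2,0): S=104.9433. Δ = (V_up−V_dn)/(S_up−S_dn) = (25.0000−0.0000)/(120.6848−80.8063) = 0.6269. V = [p*·25.0000 + (1−p*)·0.0000]/1.12 = 20.5592. B = V − Δ·S = -45.2303.
(2,1): S=156.7335. Δ = (V_up−V_dn)/(S_up−S_dn) = (25.0000−25.0000)/(180.2435−120.6848) = 0.0000. V = [p*·25.0000 + (1−p*)·25.0000]/1.12 = 22.3214. B = V − Δ·S = 22.3214.
(2,2): S=234.0825. Δ = (V_up−V_dn)/(S_up−S_dn) = (25.0000−25.0000)/(269.1949−180.2435) = 0.0000. V = [p*·25.0000 + (1−p*)·25.0000]/1.12 = 22.3214. B = V − Δ·S = 22.3214.
(1,0): S=136.2900. Δ = (V_up−V_dn)/(S_up−S_dn) = (22.3214−20.5592)/(156.7335−104.9433) = 0.0340. V = [p*·22.3214 + (1−p*)·20.5592]/1.12 = 19.8056. B = V − Δ·S = 15.1682.
(1,1): S=203.5500. Δ = (V_up−V_dn)/(S_up−S_dn) = (22.3214−22.3214)/(234.0825−156.7335) = 0.0000. V = [p*·22.3214 + (1−p*)·22.3214]/1.12 = 19.9298. B = V − Δ·S = 19.9298.
(0,0): S=177.0000. Δ = (V_up−V_dn)/(S_up−S_dn) = (19.9298−19.8056)/(203.5500−136.2900) = 0.0018. V = [p*·19.9298 + (1−p*)·19.8056]/1.12 = 17.7858. B = V − Δ·S = 17.4589.
The time-0 hedge costs 17.7858, which is the no-arbitrage price.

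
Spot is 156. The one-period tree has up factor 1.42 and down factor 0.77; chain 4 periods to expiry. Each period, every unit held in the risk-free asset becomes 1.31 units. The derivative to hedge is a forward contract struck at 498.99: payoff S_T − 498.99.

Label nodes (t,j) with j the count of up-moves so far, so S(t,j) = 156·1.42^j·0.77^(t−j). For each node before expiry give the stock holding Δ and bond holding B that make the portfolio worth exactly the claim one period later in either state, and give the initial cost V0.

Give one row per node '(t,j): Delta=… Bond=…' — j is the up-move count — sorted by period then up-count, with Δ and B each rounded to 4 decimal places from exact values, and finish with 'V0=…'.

No-arbitrage ⇒ martingale measure with p* = (R−d)/(u−d) = 0.8308.
Terminal payoffs: V(4,0)=-444.1513, V(4,1)=-397.8588, V(4,2)=-312.4883, V(4,3)=-155.0518, V(4,4)=135.2856
  t=3,j=0: stock 71.2191 → up 101.1312 (V=-397.8588), down 54.8387 (V=-444.1513). Price -309.6892; hedge Δ=1.0000, bond B=-380.9084.
  t=3,j=1: stock 131.3392 → up 186.5017 (V=-312.4883), down 101.1312 (V=-397.8588). Price -249.5692; hedge Δ=1.0000, bond B=-380.9084.
  t=3,j=2: stock 242.2100 → up 343.9382 (V=-155.0518), down 186.5017 (V=-312.4883). Price -138.6984; hedge Δ=1.0000, bond B=-380.9084.
  t=3,j=3: stock 446.6729 → up 634.2756 (V=135.2856), down 343.9382 (V=-155.0518). Price 65.7645; hedge Δ=1.0000, bond B=-380.9084.
  t=2,j=0: stock 92.4924 → up 131.3392 (V=-249.5692), down 71.2191 (V=-309.6892). Price -198.2774; hedge Δ=1.0000, bond B=-290.7698.
  t=2,j=1: stock 170.5704 → up 242.2100 (V=-138.6984), down 131.3392 (V=-249.5692). Price -120.1994; hedge Δ=1.0000, bond B=-290.7698.
  t=2,j=2: stock 314.5584 → up 446.6729 (V=65.7645), down 242.2100 (V=-138.6984). Price 23.7886; hedge Δ=1.0000, bond B=-290.7698.
  t=1,j=0: stock 120.1200 → up 170.5704 (V=-120.1994), down 92.4924 (V=-198.2774). Price -101.8417; hedge Δ=1.0000, bond B=-221.9617.
  t=1,j=1: stock 221.5200 → up 314.5584 (V=23.7886), down 170.5704 (V=-120.1994). Price -0.4417; hedge Δ=1.0000, bond B=-221.9617.
  t=0,j=0: stock 156.0000 → up 221.5200 (V=-0.4417), down 120.1200 (V=-101.8417). Price -13.4364; hedge Δ=1.0000, bond B=-169.4364.
Each (Δ,B) replicates both successor values, so the strategy is self-financing and V0 is arbitrage-free.

(0,0): Delta=1.0000 Bond=-169.4364
(1,0): Delta=1.0000 Bond=-221.9617
(1,1): Delta=1.0000 Bond=-221.9617
(2,0): Delta=1.0000 Bond=-290.7698
(2,1): Delta=1.0000 Bond=-290.7698
(2,2): Delta=1.0000 Bond=-290.7698
(3,0): Delta=1.0000 Bond=-380.9084
(3,1): Delta=1.0000 Bond=-380.9084
(3,2): Delta=1.0000 Bond=-380.9084
(3,3): Delta=1.0000 Bond=-380.9084
V0=-13.4364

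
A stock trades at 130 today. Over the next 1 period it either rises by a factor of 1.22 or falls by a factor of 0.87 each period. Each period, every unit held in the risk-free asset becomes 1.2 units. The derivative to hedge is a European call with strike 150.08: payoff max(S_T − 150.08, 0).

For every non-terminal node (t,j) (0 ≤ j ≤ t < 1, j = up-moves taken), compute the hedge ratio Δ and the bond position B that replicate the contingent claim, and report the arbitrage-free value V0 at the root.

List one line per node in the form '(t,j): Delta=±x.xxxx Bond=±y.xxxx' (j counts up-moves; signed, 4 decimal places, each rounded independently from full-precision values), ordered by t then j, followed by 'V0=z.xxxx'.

(0,0): Delta=0.1873 Bond=-17.6486
V0=6.6943

Under the risk-neutral measure, an up-move has probability p* = (R−d)/(u−d) = 0.9429 and values discount at R = 1.2.
Terminal values V(1,·): V(1,0)=0.0000, V(1,1)=8.5200
Node (0,0) S=130.0000: V=(p*·8.5200+(1−p*)·0.0000)/1.2=6.6943; Δ=(8.5200−0.0000)/(158.6000−113.1000)=0.1873; B=V−Δ·S=-17.6486
Check: Δ(0,0)·S0 + B(0,0) = 6.6943 = V0.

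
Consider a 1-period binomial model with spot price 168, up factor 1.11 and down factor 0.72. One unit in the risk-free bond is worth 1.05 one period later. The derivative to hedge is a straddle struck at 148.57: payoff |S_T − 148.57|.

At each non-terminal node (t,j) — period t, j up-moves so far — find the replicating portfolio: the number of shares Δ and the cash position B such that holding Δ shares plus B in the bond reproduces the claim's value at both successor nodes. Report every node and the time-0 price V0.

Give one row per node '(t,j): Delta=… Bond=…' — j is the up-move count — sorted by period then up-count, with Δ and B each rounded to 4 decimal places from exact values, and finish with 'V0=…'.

The replicating-portfolio and risk-neutral prices coincide; use p* = (1.05−0.72)/(1.11−0.72) = 0.8462 for the latter.
Terminal values V(1,·): V(1,0)=27.6100, V(1,1)=37.9100
(0,0): S=168.0000. Δ = (V_up−V_dn)/(S_up−S_dn) = (37.9100−27.6100)/(186.4800−120.9600) = 0.1572. V = [p*·37.9100 + (1−p*)·27.6100]/1.05 = 34.5956. B = V − Δ·S = 8.1853.
The time-0 hedge costs 34.5956, which is the no-arbitrage price.

(0,0): Delta=0.1572 Bond=8.1853
V0=34.5956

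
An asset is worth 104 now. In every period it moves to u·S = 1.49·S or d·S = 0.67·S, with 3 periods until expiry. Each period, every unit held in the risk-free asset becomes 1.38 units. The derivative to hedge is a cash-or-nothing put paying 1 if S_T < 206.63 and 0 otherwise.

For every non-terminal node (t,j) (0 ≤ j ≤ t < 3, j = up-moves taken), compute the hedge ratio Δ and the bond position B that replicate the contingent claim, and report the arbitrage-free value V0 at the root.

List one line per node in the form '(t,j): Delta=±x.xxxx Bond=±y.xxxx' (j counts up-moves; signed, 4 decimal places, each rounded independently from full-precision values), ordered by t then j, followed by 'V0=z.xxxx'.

(0,0): Delta=-0.0046 Bond=0.6136
(1,0): Delta=0.0000 Bond=0.5251
(1,1): Delta=-0.0049 Bond=0.8966
(2,0): Delta=0.0000 Bond=0.7246
(2,1): Delta=0.0000 Bond=0.7246
(2,2): Delta=-0.0053 Bond=1.3167
V0=0.1335

Since d<R<u, set p* = (R−d)/(u−d) = 0.8659; price each node as the discounted p*-expectation of its children.
At expiry t=3: V(3,0)=1.0000, V(3,1)=1.0000, V(3,2)=1.0000, V(3,3)=0.0000
Node (2,0) S=46.6856: V=(p*·1.0000+(1−p*)·1.0000)/1.38=0.7246; Δ=(1.0000−1.0000)/(69.5615−31.2794)=0.0000; B=V−Δ·S=0.7246
Node (2,1) S=103.8232: V=(p*·1.0000+(1−p*)·1.0000)/1.38=0.7246; Δ=(1.0000−1.0000)/(154.6966−69.5615)=0.0000; B=V−Δ·S=0.7246
Node (2,2) S=230.8904: V=(p*·0.0000+(1−p*)·1.0000)/1.38=0.0972; Δ=(0.0000−1.0000)/(344.0267−154.6966)=-0.0053; B=V−Δ·S=1.3167
Node (1,0) S=69.6800: V=(p*·0.7246+(1−p*)·0.7246)/1.38=0.5251; Δ=(0.7246−0.7246)/(103.8232−46.6856)=0.0000; B=V−Δ·S=0.5251
Node (1,1) S=154.9600: V=(p*·0.0972+(1−p*)·0.7246)/1.38=0.1314; Δ=(0.0972−0.7246)/(230.8904−103.8232)=-0.0049; B=V−Δ·S=0.8966
Node (0,0) S=104.0000: V=(p*·0.1314+(1−p*)·0.5251)/1.38=0.1335; Δ=(0.1314−0.5251)/(154.9600−69.6800)=-0.0046; B=V−Δ·S=0.6136
Each (Δ,B) replicates both successor values, so the strategy is self-financing and V0 is arbitrage-free.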